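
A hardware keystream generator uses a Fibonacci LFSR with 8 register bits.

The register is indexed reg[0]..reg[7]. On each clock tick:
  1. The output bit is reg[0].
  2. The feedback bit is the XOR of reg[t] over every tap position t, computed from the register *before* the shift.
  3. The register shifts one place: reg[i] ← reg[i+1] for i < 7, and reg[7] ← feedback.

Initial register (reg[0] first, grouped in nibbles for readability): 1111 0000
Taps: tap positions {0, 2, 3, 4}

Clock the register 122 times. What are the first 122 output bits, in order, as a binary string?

tick  register→output (feedback)
  0  11110000→1 (1)
  1  11100001→1 (0)
  2  11000010→1 (1)
  3  10000101→1 (1)
  4  00001011→0 (1)
  5  00010111→0 (1)
  6  00101111→0 (0)
  7  01011110→0 (0)
  8  10111100→1 (0)
  9  01111000→0 (1)
 10  11110001→1 (1)
 11  11100011→1 (0)
 12  11000110→1 (1)
 13  10001101→1 (0)
 14  00011010→0 (0)
 15  00110100→0 (0)
 16  01101000→0 (0)
 17  11010000→1 (0)
 18  10100000→1 (0)
 19  01000000→0 (0)
 20  10000000→1 (1)
 21  00000001→0 (0)
 22  00000010→0 (0)
 23  00000100→0 (0)
 24  00001000→0 (1)
 25  00010001→0 (1)
 26  00100011→0 (1)
 27  01000111→0 (0)
 28  10001110→1 (0)
 29  00011100→0 (0)
 30  00111000→0 (1)
 31  01110001→0 (0)
 32  11100010→1 (0)
 33  11000100→1 (1)
 34  10001001→1 (0)
 35  00010010→0 (1)
 36  00100101→0 (1)
 37  01001011→0 (1)
 38  10010111→1 (0)
 39  00101110→0 (0)
 40  01011100→0 (0)
 41  10111000→1 (0)
 42  01110000→0 (0)
 43  11100000→1 (0)
 44  11000000→1 (1)
 45  10000001→1 (1)
 46  00000011→0 (0)
 47  00000110→0 (0)
 48  00001100→0 (1)
 49  00011001→0 (0)
 50  00110010→0 (0)
 51  01100100→0 (1)
 52  11001001→1 (0)
 53  10010010→1 (0)
 54  00100100→0 (1)
 55  01001001→0 (1)
 56  10010011→1 (0)
 57  00100110→0 (1)
 58  01001101→0 (1)
 59  10011011→1 (1)
 60  00110111→0 (0)
 61  01101110→0 (0)
 62  11011100→1 (1)
 63  10111001→1 (0)
 64  01110010→0 (0)
 65  11100100→1 (0)
 66  11001000→1 (0)
 67  10010000→1 (0)
 68  00100000→0 (1)
 69  01000001→0 (0)
 70  10000010→1 (1)
 71  00000101→0 (0)
 72  00001010→0 (1)
 73  00010101→0 (1)
 74  00101011→0 (0)
 75  01010110→0 (1)
 76  10101101→1 (1)
 77  01011011→0 (0)
 78  10110110→1 (1)
 79  01101101→0 (0)
 80  11011010→1 (1)
 81  10110101→1 (1)
 82  01101011→0 (0)
 83  11010110→1 (0)
 84  10101100→1 (1)
 85  01011001→0 (0)
 86  10110010→1 (1)
 87  01100101→0 (1)
 88  11001011→1 (0)
 89  10010110→1 (0)
 90  00101100→0 (0)
 91  01011000→0 (0)
 92  10110000→1 (1)
 93  01100001→0 (1)
 94  11000011→1 (1)
 95  10000111→1 (1)
 96  00001111→0 (1)
 97  00011111→0 (0)
 98  00111110→0 (1)
 99  01111101→0 (1)
100  11111011→1 (0)
101  11110110→1 (1)
102  11101101→1 (1)
103  11011011→1 (1)
104  10110111→1 (1)
105  01101111→0 (0)
106  11011110→1 (1)
107  10111101→1 (0)
108  01111010→0 (1)
109  11110101→1 (1)
110  11101011→1 (1)
111  11010111→1 (0)
112  10101110→1 (1)
113  01011101→0 (0)
114  10111010→1 (0)
115  01110100→0 (0)
116  11101000→1 (1)
117  11010001→1 (0)
118  10100010→1 (0)
119  01000100→0 (0)
120  10001000→1 (0)
121  00010000→0 (1)

11110000101111000110100000001000111000100101110000001100100100110111001000001010110110101100101100001111101101111010111010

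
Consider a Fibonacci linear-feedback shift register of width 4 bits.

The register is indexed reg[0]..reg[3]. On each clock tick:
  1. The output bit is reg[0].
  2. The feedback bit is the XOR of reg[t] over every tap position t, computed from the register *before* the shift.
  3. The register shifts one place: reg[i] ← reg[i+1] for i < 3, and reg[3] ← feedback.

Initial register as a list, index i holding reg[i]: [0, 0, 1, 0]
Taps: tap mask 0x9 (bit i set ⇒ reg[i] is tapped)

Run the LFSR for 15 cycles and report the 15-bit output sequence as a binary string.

step | reg (before) | out | fb
   0 | 0010 | 0 | 0
   1 | 0100 | 0 | 0
   2 | 1000 | 1 | 1
   3 | 0001 | 0 | 1
   4 | 0011 | 0 | 1
   5 | 0111 | 0 | 1
   6 | 1111 | 1 | 0
   7 | 1110 | 1 | 1
   8 | 1101 | 1 | 0
   9 | 1010 | 1 | 1
  10 | 0101 | 0 | 1
  11 | 1011 | 1 | 0
  12 | 0110 | 0 | 0
  13 | 1100 | 1 | 1
  14 | 1001 | 1 | 0

001000111101011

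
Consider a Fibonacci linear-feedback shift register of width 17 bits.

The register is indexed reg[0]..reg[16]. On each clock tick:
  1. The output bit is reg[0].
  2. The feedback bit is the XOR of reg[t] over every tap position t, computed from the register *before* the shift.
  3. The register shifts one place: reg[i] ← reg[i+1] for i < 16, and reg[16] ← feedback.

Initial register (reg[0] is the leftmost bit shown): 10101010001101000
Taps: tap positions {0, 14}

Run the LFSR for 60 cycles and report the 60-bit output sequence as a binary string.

101010100011010001011110110000100110001100000001000100111111

tick  register→output (feedback)
  0  10101010001101000→1 (1)
  1  01010100011010001→0 (0)
  2  10101000110100010→1 (1)
  3  01010001101000101→0 (1)
  4  10100011010001011→1 (1)
  5  01000110100010111→0 (1)
  6  10001101000101111→1 (0)
  7  00011010001011110→0 (1)
  8  00110100010111101→0 (1)
  9  01101000101111011→0 (0)
 10  11010001011110110→1 (0)
 11  10100010111101100→1 (0)
 12  01000101111011000→0 (0)
 13  10001011110110000→1 (1)
 14  00010111101100001→0 (0)
 15  00101111011000010→0 (0)
 16  01011110110000100→0 (1)
 17  10111101100001001→1 (1)
 18  01111011000010011→0 (0)
 19  11110110000100110→1 (0)
 20  11101100001001100→1 (0)
 21  11011000010011000→1 (1)
 22  10110000100110001→1 (1)
 23  01100001001100011→0 (0)
 24  11000010011000110→1 (0)
 25  10000100110001100→1 (0)
 26  00001001100011000→0 (0)
 27  00010011000110000→0 (0)
 28  00100110001100000→0 (0)
 29  01001100011000000→0 (0)
 30  10011000110000000→1 (1)
 31  00110001100000001→0 (0)
 32  01100011000000010→0 (0)
 33  11000110000000100→1 (0)
 34  10001100000001000→1 (1)
 35  00011000000010001→0 (0)
 36  00110000000100010→0 (0)
 37  01100000001000100→0 (1)
 38  11000000010001001→1 (1)
 39  10000000100010011→1 (1)
 40  00000001000100111→0 (1)
 41  00000010001001111→0 (1)
 42  00000100010011111→0 (1)
 43  00001000100111111→0 (1)
 44  00010001001111111→0 (1)
 45  00100010011111111→0 (1)
 46  01000100111111111→0 (1)
 47  10001001111111111→1 (0)
 48  00010011111111110→0 (1)
 49  00100111111111101→0 (1)
 50  01001111111111011→0 (0)
 51  10011111111110110→1 (0)
 52  00111111111101100→0 (1)
 53  01111111111011001→0 (0)
 54  11111111110110010→1 (1)
 55  11111111101100101→1 (0)
 56  11111111011001010→1 (1)
 57  11111110110010101→1 (0)
 58  11111101100101010→1 (1)
 59  11111011001010101→1 (0)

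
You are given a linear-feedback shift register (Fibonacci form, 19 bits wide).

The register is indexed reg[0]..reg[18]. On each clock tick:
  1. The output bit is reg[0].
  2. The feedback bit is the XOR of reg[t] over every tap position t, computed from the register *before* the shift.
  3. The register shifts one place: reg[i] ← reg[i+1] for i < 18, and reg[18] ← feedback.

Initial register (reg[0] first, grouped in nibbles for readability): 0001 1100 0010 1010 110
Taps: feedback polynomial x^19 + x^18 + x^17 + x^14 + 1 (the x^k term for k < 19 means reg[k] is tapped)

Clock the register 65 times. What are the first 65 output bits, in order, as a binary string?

step | reg (before) | out | fb
   0 | 0001110000101010110 | 0 | 0
   1 | 0011100001010101100 | 0 | 0
   2 | 0111000010101011000 | 0 | 1
   3 | 1110000101010110001 | 1 | 1
   4 | 1100001010101100011 | 1 | 1
   5 | 1000010101011000111 | 1 | 1
   6 | 0000101010110001111 | 0 | 0
   7 | 0001010101100011110 | 0 | 0
   8 | 0010101011000111100 | 0 | 1
   9 | 0101010110001111001 | 0 | 0
  10 | 1010101100011110010 | 1 | 1
  11 | 0101011000111100101 | 0 | 1
  12 | 1010110001111001011 | 1 | 1
  13 | 0101100011110010111 | 0 | 1
  14 | 1011000111100101111 | 1 | 1
  15 | 0110001111001011111 | 0 | 1
  16 | 1100011110010111111 | 1 | 0
  17 | 1000111100101111110 | 1 | 1
  18 | 0001111001011111101 | 0 | 0
  19 | 0011110010111111010 | 0 | 0
  20 | 0111100101111110100 | 0 | 1
  21 | 1111001011111101001 | 1 | 0
  22 | 1110010111111010010 | 1 | 1
  23 | 1100101111110100101 | 1 | 0
  24 | 1001011111101001010 | 1 | 0
  25 | 0010111111010010100 | 0 | 1
  26 | 0101111110100101001 | 0 | 1
  27 | 1011111101001010011 | 1 | 0
  28 | 0111111010010100110 | 0 | 1
  29 | 1111110100101001101 | 1 | 0
  30 | 1111101001010011010 | 1 | 1
  31 | 1111010010100110101 | 1 | 1
  32 | 1110100101001101011 | 1 | 1
  33 | 1101001010011010111 | 1 | 0
  34 | 1010010100110101110 | 1 | 0
  35 | 0100101001101011100 | 0 | 1
  36 | 1001010011010111001 | 1 | 1
  37 | 0010100110101110011 | 0 | 1
  38 | 0101001101011100111 | 0 | 0
  39 | 1010011010111001110 | 1 | 0
  40 | 0100110101110011100 | 0 | 1
  41 | 1001101011100111001 | 1 | 1
  42 | 0011010111001110011 | 0 | 1
  43 | 0110101110011100111 | 0 | 0
  44 | 1101011100111001110 | 1 | 0
  45 | 1010111001110011100 | 1 | 0
  46 | 0101110011100111000 | 0 | 1
  47 | 1011100111001110001 | 1 | 1
  48 | 0111001110011100011 | 0 | 0
  49 | 1110011100111000110 | 1 | 0
  50 | 1100111001110001100 | 1 | 1
  51 | 1001110011100011001 | 1 | 1
  52 | 0011100111000110011 | 0 | 1
  53 | 0111001110001100111 | 0 | 0
  54 | 1110011100011001110 | 1 | 0
  55 | 1100111000110011100 | 1 | 0
  56 | 1001110001100111000 | 1 | 0
  57 | 0011100011001110000 | 0 | 1
  58 | 0111000110011100001 | 0 | 1
  59 | 1110001100111000011 | 1 | 1
  60 | 1100011001110000111 | 1 | 1
  61 | 1000110011100001111 | 1 | 1
  62 | 0001100111000011111 | 0 | 1
  63 | 0011001110000111111 | 0 | 1
  64 | 0110011100001111111 | 0 | 1

00011100001010101100011110010111111010010100110101110011100111000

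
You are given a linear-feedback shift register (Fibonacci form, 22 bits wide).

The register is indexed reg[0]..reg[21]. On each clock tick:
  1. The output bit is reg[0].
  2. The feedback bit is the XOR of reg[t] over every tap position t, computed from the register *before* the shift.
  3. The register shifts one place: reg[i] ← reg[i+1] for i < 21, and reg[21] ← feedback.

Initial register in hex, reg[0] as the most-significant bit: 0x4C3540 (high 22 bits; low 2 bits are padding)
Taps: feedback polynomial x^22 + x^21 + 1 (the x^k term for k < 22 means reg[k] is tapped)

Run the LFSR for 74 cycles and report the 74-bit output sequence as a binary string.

k : reg_k → out_k, fb_k
0: 0100110000110101010000 → 0, fb=0
1: 1001100001101010100000 → 1, fb=1
2: 0011000011010101000001 → 0, fb=1
3: 0110000110101010000011 → 0, fb=1
4: 1100001101010100000111 → 1, fb=0
5: 1000011010101000001110 → 1, fb=1
6: 0000110101010000011101 → 0, fb=1
7: 0001101010100000111011 → 0, fb=1
8: 0011010101000001110111 → 0, fb=1
9: 0110101010000011101111 → 0, fb=1
10: 1101010100000111011111 → 1, fb=0
11: 1010101000001110111110 → 1, fb=1
12: 0101010000011101111101 → 0, fb=1
13: 1010100000111011111011 → 1, fb=0
14: 0101000001110111110110 → 0, fb=0
15: 1010000011101111101100 → 1, fb=1
16: 0100000111011111011001 → 0, fb=1
17: 1000001110111110110011 → 1, fb=0
18: 0000011101111101100110 → 0, fb=0
19: 0000111011111011001100 → 0, fb=0
20: 0001110111110110011000 → 0, fb=0
21: 0011101111101100110000 → 0, fb=0
22: 0111011111011001100000 → 0, fb=0
23: 1110111110110011000000 → 1, fb=1
24: 1101111101100110000001 → 1, fb=0
25: 1011111011001100000010 → 1, fb=1
26: 0111110110011000000101 → 0, fb=1
27: 1111101100110000001011 → 1, fb=0
28: 1111011001100000010110 → 1, fb=1
29: 1110110011000000101101 → 1, fb=0
30: 1101100110000001011010 → 1, fb=1
31: 1011001100000010110101 → 1, fb=0
32: 0110011000000101101010 → 0, fb=0
33: 1100110000001011010100 → 1, fb=1
34: 1001100000010110101001 → 1, fb=0
35: 0011000000101101010010 → 0, fb=0
36: 0110000001011010100100 → 0, fb=0
37: 1100000010110101001000 → 1, fb=1
38: 1000000101101010010001 → 1, fb=0
39: 0000001011010100100010 → 0, fb=0
40: 0000010110101001000100 → 0, fb=0
41: 0000101101010010001000 → 0, fb=0
42: 0001011010100100010000 → 0, fb=0
43: 0010110101001000100000 → 0, fb=0
44: 0101101010010001000000 → 0, fb=0
45: 1011010100100010000000 → 1, fb=1
46: 0110101001000100000001 → 0, fb=1
47: 1101010010001000000011 → 1, fb=0
48: 1010100100010000000110 → 1, fb=1
49: 0101001000100000001101 → 0, fb=1
50: 1010010001000000011011 → 1, fb=0
51: 0100100010000000110110 → 0, fb=0
52: 1001000100000001101100 → 1, fb=1
53: 0010001000000011011001 → 0, fb=1
54: 0100010000000110110011 → 0, fb=1
55: 1000100000001101100111 → 1, fb=0
56: 0001000000011011001110 → 0, fb=0
57: 0010000000110110011100 → 0, fb=0
58: 0100000001101100111000 → 0, fb=0
59: 1000000011011001110000 → 1, fb=1
60: 0000000110110011100001 → 0, fb=1
61: 0000001101100111000011 → 0, fb=1
62: 0000011011001110000111 → 0, fb=1
63: 0000110110011100001111 → 0, fb=1
64: 0001101100111000011111 → 0, fb=1
65: 0011011001110000111111 → 0, fb=1
66: 0110110011100001111111 → 0, fb=1
67: 1101100111000011111111 → 1, fb=0
68: 1011001110000111111110 → 1, fb=1
69: 0110011100001111111101 → 0, fb=1
70: 1100111000011111111011 → 1, fb=0
71: 1001110000111111110110 → 1, fb=1
72: 0011100001111111101101 → 0, fb=1
73: 0111000011111111011011 → 0, fb=1

01001100001101010100000111011111011001100000010110101001000100000001101100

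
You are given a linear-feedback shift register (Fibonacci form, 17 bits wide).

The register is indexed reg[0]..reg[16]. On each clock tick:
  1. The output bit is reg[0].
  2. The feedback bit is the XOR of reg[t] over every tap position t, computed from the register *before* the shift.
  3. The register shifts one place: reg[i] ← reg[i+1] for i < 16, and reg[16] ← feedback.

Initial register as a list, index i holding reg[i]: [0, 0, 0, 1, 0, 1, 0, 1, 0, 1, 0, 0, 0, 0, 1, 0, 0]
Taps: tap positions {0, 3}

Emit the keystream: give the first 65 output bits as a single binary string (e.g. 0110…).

tick  register→output (feedback)
  0  00010101010000100→0 (1)
  1  00101010100001001→0 (0)
  2  01010101000010010→0 (1)
  3  10101010000100101→1 (1)
  4  01010100001001011→0 (1)
  5  10101000010010111→1 (1)
  6  01010000100101111→0 (1)
  7  10100001001011111→1 (1)
  8  01000010010111111→0 (0)
  9  10000100101111110→1 (1)
 10  00001001011111101→0 (0)
 11  00010010111111010→0 (1)
 12  00100101111110101→0 (0)
 13  01001011111101010→0 (0)
 14  10010111111010100→1 (0)
 15  00101111110101000→0 (0)
 16  01011111101010000→0 (1)
 17  10111111010100001→1 (0)
 18  01111110101000010→0 (1)
 19  11111101010000101→1 (0)
 20  11111010100001010→1 (0)
 21  11110101000010100→1 (0)
 22  11101010000101000→1 (1)
 23  11010100001010001→1 (0)
 24  10101000010100010→1 (1)
 25  01010000101000101→0 (1)
 26  10100001010001011→1 (1)
 27  01000010100010111→0 (0)
 28  10000101000101110→1 (1)
 29  00001010001011101→0 (0)
 30  00010100010111010→0 (1)
 31  00101000101110101→0 (0)
 32  01010001011101010→0 (1)
 33  10100010111010101→1 (1)
 34  01000101110101011→0 (0)
 35  10001011101010110→1 (1)
 36  00010111010101101→0 (1)
 37  00101110101011011→0 (0)
 38  01011101010110110→0 (1)
 39  10111010101101101→1 (0)
 40  01110101011011010→0 (1)
 41  11101010110110101→1 (1)
 42  11010101101101011→1 (0)
 43  10101011011010110→1 (1)
 44  01010110110101101→0 (1)
 45  10101101101011011→1 (1)
 46  01011011010110111→0 (1)
 47  10110110101101111→1 (0)
 48  01101101011011110→0 (0)
 49  11011010110111100→1 (0)
 50  10110101101111000→1 (0)
 51  01101011011110000→0 (0)
 52  11010110111100000→1 (0)
 53  10101101111000000→1 (1)
 54  01011011110000001→0 (1)
 55  10110111100000011→1 (0)
 56  01101111000000110→0 (0)
 57  11011110000001100→1 (0)
 58  10111100000011000→1 (0)
 59  01111000000110000→0 (1)
 60  11110000001100001→1 (0)
 61  11100000011000010→1 (1)
 62  11000000110000101→1 (1)
 63  10000001100001011→1 (1)
 64  00000011000010111→0 (0)

00010101010000100101111110101000010100010111010101101101011011110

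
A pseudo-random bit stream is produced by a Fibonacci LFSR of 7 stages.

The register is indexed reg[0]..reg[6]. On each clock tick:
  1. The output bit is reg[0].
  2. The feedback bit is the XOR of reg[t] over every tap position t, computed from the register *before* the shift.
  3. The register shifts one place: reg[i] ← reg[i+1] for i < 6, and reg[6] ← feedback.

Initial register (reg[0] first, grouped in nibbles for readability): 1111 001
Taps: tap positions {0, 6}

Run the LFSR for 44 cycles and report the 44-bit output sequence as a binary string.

11110010101110011010001001111000101000011000

step | reg (before) | out | fb
   0 | 1111001 | 1 | 0
   1 | 1110010 | 1 | 1
   2 | 1100101 | 1 | 0
   3 | 1001010 | 1 | 1
   4 | 0010101 | 0 | 1
   5 | 0101011 | 0 | 1
   6 | 1010111 | 1 | 0
   7 | 0101110 | 0 | 0
   8 | 1011100 | 1 | 1
   9 | 0111001 | 0 | 1
  10 | 1110011 | 1 | 0
  11 | 1100110 | 1 | 1
  12 | 1001101 | 1 | 0
  13 | 0011010 | 0 | 0
  14 | 0110100 | 0 | 0
  15 | 1101000 | 1 | 1
  16 | 1010001 | 1 | 0
  17 | 0100010 | 0 | 0
  18 | 1000100 | 1 | 1
  19 | 0001001 | 0 | 1
  20 | 0010011 | 0 | 1
  21 | 0100111 | 0 | 1
  22 | 1001111 | 1 | 0
  23 | 0011110 | 0 | 0
  24 | 0111100 | 0 | 0
  25 | 1111000 | 1 | 1
  26 | 1110001 | 1 | 0
  27 | 1100010 | 1 | 1
  28 | 1000101 | 1 | 0
  29 | 0001010 | 0 | 0
  30 | 0010100 | 0 | 0
  31 | 0101000 | 0 | 0
  32 | 1010000 | 1 | 1
  33 | 0100001 | 0 | 1
  34 | 1000011 | 1 | 0
  35 | 0000110 | 0 | 0
  36 | 0001100 | 0 | 0
  37 | 0011000 | 0 | 0
  38 | 0110000 | 0 | 0
  39 | 1100000 | 1 | 1
  40 | 1000001 | 1 | 0
  41 | 0000010 | 0 | 0
  42 | 0000100 | 0 | 0
  43 | 0001000 | 0 | 0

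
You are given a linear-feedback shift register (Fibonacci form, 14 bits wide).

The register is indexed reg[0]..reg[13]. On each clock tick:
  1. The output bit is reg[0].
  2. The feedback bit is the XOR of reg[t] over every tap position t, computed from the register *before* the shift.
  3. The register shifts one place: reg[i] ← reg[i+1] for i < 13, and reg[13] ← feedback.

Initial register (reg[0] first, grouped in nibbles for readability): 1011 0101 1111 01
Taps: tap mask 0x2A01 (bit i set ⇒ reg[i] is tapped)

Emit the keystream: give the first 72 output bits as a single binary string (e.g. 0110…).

k : reg_k → out_k, fb_k
0: 10110101111101 → 1, fb=0
1: 01101011111010 → 0, fb=1
2: 11010111110101 → 1, fb=0
3: 10101111101010 → 1, fb=1
4: 01011111010101 → 0, fb=1
5: 10111110101011 → 1, fb=0
6: 01111101010110 → 0, fb=0
7: 11111010101100 → 1, fb=0
8: 11110101011000 → 1, fb=0
9: 11101010110000 → 1, fb=0
10: 11010101100000 → 1, fb=1
11: 10101011000001 → 1, fb=0
12: 01010110000010 → 0, fb=0
13: 10101100000100 → 1, fb=0
14: 01011000001000 → 0, fb=0
15: 10110000010000 → 1, fb=0
16: 01100000100000 → 0, fb=0
17: 11000001000000 → 1, fb=1
18: 10000010000001 → 1, fb=0
19: 00000100000010 → 0, fb=0
20: 00001000000100 → 0, fb=1
21: 00010000001001 → 0, fb=1
22: 00100000010011 → 0, fb=0
23: 01000000100110 → 0, fb=1
24: 10000001001101 → 1, fb=1
25: 00000010011011 → 0, fb=0
26: 00000100110110 → 0, fb=0
27: 00001001101100 → 0, fb=1
28: 00010011011001 → 0, fb=0
29: 00100110110010 → 0, fb=1
30: 01001101100101 → 0, fb=0
31: 10011011001010 → 1, fb=1
32: 00110110010101 → 0, fb=1
33: 01101100101011 → 0, fb=1
34: 11011001010111 → 1, fb=0
35: 10110010101110 → 1, fb=0
36: 01100101011100 → 0, fb=0
37: 11001010111000 → 1, fb=0
38: 10010101110000 → 1, fb=0
39: 00101011100000 → 0, fb=0
40: 01010111000000 → 0, fb=0
41: 10101110000000 → 1, fb=1
42: 01011100000001 → 0, fb=1
43: 10111000000011 → 1, fb=0
44: 01110000000110 → 0, fb=1
45: 11100000001101 → 1, fb=1
46: 11000000011011 → 1, fb=1
47: 10000000110111 → 1, fb=0
48: 00000001101110 → 0, fb=1
49: 00000011011101 → 0, fb=1
50: 00000110111011 → 0, fb=0
51: 00001101110110 → 0, fb=0
52: 00011011101100 → 0, fb=1
53: 00110111011001 → 0, fb=0
54: 01101110110010 → 0, fb=1
55: 11011101100101 → 1, fb=1
56: 10111011001011 → 1, fb=0
57: 01110110010110 → 0, fb=0
58: 11101100101100 → 1, fb=0
59: 11011001011000 → 1, fb=0
60: 10110010110000 → 1, fb=0
61: 01100101100000 → 0, fb=0
62: 11001011000000 → 1, fb=1
63: 10010110000001 → 1, fb=0
64: 00101100000010 → 0, fb=0
65: 01011000000100 → 0, fb=1
66: 10110000001001 → 1, fb=0
67: 01100000010010 → 0, fb=1
68: 11000000100101 → 1, fb=1
69: 10000001001011 → 1, fb=0
70: 00000010010110 → 0, fb=0
71: 00000100101100 → 0, fb=1

101101011111010101100000100000010011011001010111000000011011101100101100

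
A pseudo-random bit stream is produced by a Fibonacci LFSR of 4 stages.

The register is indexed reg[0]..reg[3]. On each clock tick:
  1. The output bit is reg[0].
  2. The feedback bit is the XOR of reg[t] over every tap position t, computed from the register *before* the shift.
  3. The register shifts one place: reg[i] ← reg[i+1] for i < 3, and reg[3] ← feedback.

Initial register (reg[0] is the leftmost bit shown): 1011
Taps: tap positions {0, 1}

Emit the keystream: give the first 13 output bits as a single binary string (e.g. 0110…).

1011110001001

k : reg_k → out_k, fb_k
0: 1011 → 1, fb=1
1: 0111 → 0, fb=1
2: 1111 → 1, fb=0
3: 1110 → 1, fb=0
4: 1100 → 1, fb=0
5: 1000 → 1, fb=1
6: 0001 → 0, fb=0
7: 0010 → 0, fb=0
8: 0100 → 0, fb=1
9: 1001 → 1, fb=1
10: 0011 → 0, fb=0
11: 0110 → 0, fb=1
12: 1101 → 1, fb=0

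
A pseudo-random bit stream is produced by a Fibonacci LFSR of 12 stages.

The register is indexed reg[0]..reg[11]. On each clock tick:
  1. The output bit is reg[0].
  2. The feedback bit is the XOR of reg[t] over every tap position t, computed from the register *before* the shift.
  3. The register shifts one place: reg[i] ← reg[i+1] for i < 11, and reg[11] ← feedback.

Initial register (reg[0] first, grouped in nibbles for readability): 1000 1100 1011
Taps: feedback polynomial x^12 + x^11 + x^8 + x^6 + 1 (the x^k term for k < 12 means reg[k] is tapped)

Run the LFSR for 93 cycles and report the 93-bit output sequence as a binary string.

tick  register→output (feedback)
  0  100011001011→1 (1)
  1  000110010111→0 (1)
  2  001100101111→0 (1)
  3  011001011111→0 (0)
  4  110010111110→1 (1)
  5  100101111101→1 (0)
  6  001011111010→0 (0)
  7  010111110100→0 (1)
  8  101111101001→1 (0)
  9  011111010010→0 (0)
 10  111110100100→1 (0)
 11  111101001000→1 (0)
 12  111010010000→1 (1)
 13  110100100001→1 (1)
 14  101001000011→1 (0)
 15  010010000110→0 (0)
 16  100100001100→1 (0)
 17  001000011000→0 (1)
 18  010000110001→0 (0)
 19  100001100010→1 (0)
 20  000011000100→0 (0)
 21  000110001000→0 (1)
 22  001100010001→0 (1)
 23  011000100011→0 (0)
 24  110001000110→1 (1)
 25  100010001101→1 (1)
 26  000100011011→0 (0)
 27  001000110110→0 (1)
 28  010001101101→0 (1)
 29  100011011011→1 (1)
 30  000110110111→0 (0)
 31  001101101110→0 (0)
 32  011011011100→0 (1)
 33  110110111001→1 (0)
 34  101101110010→1 (0)
 35  011011100100→0 (1)
 36  110111001001→1 (1)
 37  101110010011→1 (0)
 38  011100100110→0 (1)
 39  111001001101→1 (1)
 40  110010011011→1 (1)
 41  100100110111→1 (1)
 42  001001101111→0 (1)
 43  010011011111→0 (0)
 44  100110111110→1 (1)
 45  001101111101→0 (1)
 46  011011111011→0 (1)
 47  110111110111→1 (1)
 48  101111101111→1 (0)
 49  011111011110→0 (1)
 50  111110111101→1 (0)
 51  111101111010→1 (1)
 52  111011110101→1 (1)
 53  110111101011→1 (0)
 54  101111010110→1 (1)
 55  011110101101→0 (1)
 56  111101011011→1 (1)
 57  111010110111→1 (1)
 58  110101101111→1 (0)
 59  101011011110→1 (0)
 60  010110111100→0 (0)
 61  101101111000→1 (1)
 62  011011110001→0 (0)
 63  110111100010→1 (0)
 64  101111000100→1 (1)
 65  011110001001→0 (0)
 66  111100010010→1 (1)
 67  111000100101→1 (1)
 68  110001001011→1 (1)
 69  100010010111→1 (0)
 70  000100101110→0 (0)
 71  001001011100→0 (1)
 72  010010111001→0 (1)
 73  100101110011→1 (1)
 74  001011100111→0 (0)
 75  010111001110→0 (1)
 76  101110011101→1 (1)
 77  011100111011→0 (1)
 78  111001110111→1 (1)
 79  110011101111→1 (0)
 80  100111011110→1 (0)
 81  001110111100→0 (0)
 82  011101111000→0 (0)
 83  111011110000→1 (0)
 84  110111100000→1 (0)
 85  101111000000→1 (1)
 86  011110000001→0 (1)
 87  111100000011→1 (0)
 88  111000000110→1 (1)
 89  110000001101→1 (1)
 90  100000011011→1 (1)
 91  000000110111→0 (0)
 92  000001101110→0 (0)

100011001011111010010000110001000110110111001001101111101111010110111100010010111001110111100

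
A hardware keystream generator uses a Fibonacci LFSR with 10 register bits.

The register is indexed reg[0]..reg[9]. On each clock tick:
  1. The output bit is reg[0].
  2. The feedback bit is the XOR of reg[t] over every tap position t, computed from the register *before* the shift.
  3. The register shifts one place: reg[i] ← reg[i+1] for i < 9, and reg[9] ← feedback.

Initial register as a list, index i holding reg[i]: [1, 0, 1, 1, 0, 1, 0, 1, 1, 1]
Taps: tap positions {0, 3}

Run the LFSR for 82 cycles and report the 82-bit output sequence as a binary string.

1011010111000110111111000100011110011110110110100000001010000101101010100011111011

k : reg_k → out_k, fb_k
0: 1011010111 → 1, fb=0
1: 0110101110 → 0, fb=0
2: 1101011100 → 1, fb=0
3: 1010111000 → 1, fb=1
4: 0101110001 → 0, fb=1
5: 1011100011 → 1, fb=0
6: 0111000110 → 0, fb=1
7: 1110001101 → 1, fb=1
8: 1100011011 → 1, fb=1
9: 1000110111 → 1, fb=1
10: 0001101111 → 0, fb=1
11: 0011011111 → 0, fb=1
12: 0110111111 → 0, fb=0
13: 1101111110 → 1, fb=0
14: 1011111100 → 1, fb=0
15: 0111111000 → 0, fb=1
16: 1111110001 → 1, fb=0
17: 1111100010 → 1, fb=0
18: 1111000100 → 1, fb=0
19: 1110001000 → 1, fb=1
20: 1100010001 → 1, fb=1
21: 1000100011 → 1, fb=1
22: 0001000111 → 0, fb=1
23: 0010001111 → 0, fb=0
24: 0100011110 → 0, fb=0
25: 1000111100 → 1, fb=1
26: 0001111001 → 0, fb=1
27: 0011110011 → 0, fb=1
28: 0111100111 → 0, fb=1
29: 1111001111 → 1, fb=0
30: 1110011110 → 1, fb=1
31: 1100111101 → 1, fb=1
32: 1001111011 → 1, fb=0
33: 0011110110 → 0, fb=1
34: 0111101101 → 0, fb=1
35: 1111011011 → 1, fb=0
36: 1110110110 → 1, fb=1
37: 1101101101 → 1, fb=0
38: 1011011010 → 1, fb=0
39: 0110110100 → 0, fb=0
40: 1101101000 → 1, fb=0
41: 1011010000 → 1, fb=0
42: 0110100000 → 0, fb=0
43: 1101000000 → 1, fb=0
44: 1010000000 → 1, fb=1
45: 0100000001 → 0, fb=0
46: 1000000010 → 1, fb=1
47: 0000000101 → 0, fb=0
48: 0000001010 → 0, fb=0
49: 0000010100 → 0, fb=0
50: 0000101000 → 0, fb=0
51: 0001010000 → 0, fb=1
52: 0010100001 → 0, fb=0
53: 0101000010 → 0, fb=1
54: 1010000101 → 1, fb=1
55: 0100001011 → 0, fb=0
56: 1000010110 → 1, fb=1
57: 0000101101 → 0, fb=0
58: 0001011010 → 0, fb=1
59: 0010110101 → 0, fb=0
60: 0101101010 → 0, fb=1
61: 1011010101 → 1, fb=0
62: 0110101010 → 0, fb=0
63: 1101010100 → 1, fb=0
64: 1010101000 → 1, fb=1
65: 0101010001 → 0, fb=1
66: 1010100011 → 1, fb=1
67: 0101000111 → 0, fb=1
68: 1010001111 → 1, fb=1
69: 0100011111 → 0, fb=0
70: 1000111110 → 1, fb=1
71: 0001111101 → 0, fb=1
72: 0011111011 → 0, fb=1
73: 0111110111 → 0, fb=1
74: 1111101111 → 1, fb=0
75: 1111011110 → 1, fb=0
76: 1110111100 → 1, fb=1
77: 1101111001 → 1, fb=0
78: 1011110010 → 1, fb=0
79: 0111100100 → 0, fb=1
80: 1111001001 → 1, fb=0
81: 1110010010 → 1, fb=1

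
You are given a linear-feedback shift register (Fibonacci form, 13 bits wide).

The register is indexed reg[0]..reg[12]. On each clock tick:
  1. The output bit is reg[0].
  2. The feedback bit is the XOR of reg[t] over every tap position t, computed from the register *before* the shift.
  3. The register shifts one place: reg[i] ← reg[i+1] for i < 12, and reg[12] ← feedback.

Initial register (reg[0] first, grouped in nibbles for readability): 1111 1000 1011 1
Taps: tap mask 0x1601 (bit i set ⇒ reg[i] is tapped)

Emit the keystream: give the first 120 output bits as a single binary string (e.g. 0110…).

tick  register→output (feedback)
  0  1111100010111→1 (1)
  1  1111000101111→1 (0)
  2  1110001011110→1 (1)
  3  1100010111101→1 (0)
  4  1000101111010→1 (0)
  5  0001011110100→0 (1)
  6  0010111101001→0 (0)
  7  0101111010010→0 (0)
  8  1011110100100→1 (0)
  9  0111101001000→0 (1)
 10  1111010010001→1 (0)
 11  1110100100010→1 (1)
 12  1101001000101→1 (1)
 13  1010010001011→1 (1)
 14  0100100010111→0 (0)
 15  1001000101110→1 (1)
 16  0010001011101→0 (1)
 17  0100010111011→0 (0)
 18  1000101110110→1 (0)
 19  0001011101100→0 (0)
 20  0010111011000→0 (1)
 21  0101110110001→0 (1)
 22  1011101100011→1 (0)
 23  0111011000110→0 (1)
 24  1110110001101→1 (0)
 25  1101100011010→1 (0)
 26  1011000110100→1 (0)
 27  0110001101000→0 (1)
 28  1100011010001→1 (0)
 29  1000110100010→1 (1)
 30  0001101000101→0 (0)
 31  0011010001010→0 (1)
 32  0110100010101→0 (0)
 33  1101000101010→1 (0)
 34  1010001010100→1 (0)
 35  0100010101000→0 (1)
 36  1000101010001→1 (0)
 37  0001010100010→0 (0)
 38  0010101000100→0 (1)
 39  0101010001001→0 (0)
 40  1010100010010→1 (1)
 41  0101000100101→0 (0)
 42  1010001001010→1 (0)
 43  0100010010100→0 (1)
 44  1000100101001→1 (1)
 45  0001001010011→0 (1)
 46  0010010100111→0 (0)
 47  0100101001110→0 (0)
 48  1001010011100→1 (1)
 49  0010100111001→0 (0)
 50  0101001110010→0 (0)
 51  1010011100100→1 (0)
 52  0100111001000→0 (1)
 53  1001110010001→1 (0)
 54  0011100100010→0 (0)
 55  0111001000100→0 (1)
 56  1110010001001→1 (1)
 57  1100100010011→1 (0)
 58  1001000100110→1 (0)
 59  0010001001100→0 (0)
 60  0100010011000→0 (1)
 61  1000100110001→1 (0)
 62  0001001100010→0 (0)
 63  0010011000100→0 (1)
 64  0100110001001→0 (0)
 65  1001100010010→1 (1)
 66  0011000100101→0 (0)
 67  0110001001010→0 (1)
 68  1100010010101→1 (1)
 69  1000100101011→1 (1)
 70  0001001010111→0 (0)
 71  0010010101110→0 (0)
 72  0100101011100→0 (0)
 73  1001010111000→1 (0)
 74  0010101110000→0 (0)
 75  0101011100000→0 (0)
 76  1010111000000→1 (1)
 77  0101110000001→0 (1)
 78  1011100000011→1 (0)
 79  0111000000110→0 (1)
 80  1110000001101→1 (0)
 81  1100000011010→1 (0)
 82  1000000110100→1 (0)
 83  0000001101000→0 (1)
 84  0000011010001→0 (1)
 85  0000110100011→0 (1)
 86  0001101000111→0 (0)
 87  0011010001110→0 (0)
 88  0110100011100→0 (0)
 89  1101000111000→1 (0)
 90  1010001110000→1 (1)
 91  0100011100001→0 (1)
 92  1000111000011→1 (0)
 93  0001110000110→0 (1)
 94  0011100001101→0 (1)
 95  0111000011011→0 (0)
 96  1110000110110→1 (0)
 97  1100001101100→1 (1)
 98  1000011011001→1 (1)
 99  0000110110011→0 (1)
100  0001101100111→0 (0)
101  0011011001110→0 (0)
102  0110110011100→0 (0)
103  1101100111000→1 (0)
104  1011001110000→1 (1)
105  0110011100001→0 (1)
106  1100111000011→1 (0)
107  1001110000110→1 (0)
108  0011100001100→0 (0)
109  0111000011000→0 (1)
110  1110000110001→1 (0)
111  1100001100010→1 (1)
112  1000011000101→1 (1)
113  0000110001011→0 (0)
114  0001100010110→0 (1)
115  0011000101101→0 (1)
116  0110001011011→0 (0)
117  1100010110110→1 (0)
118  1000101101100→1 (1)
119  0001011011001→0 (0)

111110001011110100100010111011000110100010101000100101001110010001001100010010101110000001101000111000011011001110000110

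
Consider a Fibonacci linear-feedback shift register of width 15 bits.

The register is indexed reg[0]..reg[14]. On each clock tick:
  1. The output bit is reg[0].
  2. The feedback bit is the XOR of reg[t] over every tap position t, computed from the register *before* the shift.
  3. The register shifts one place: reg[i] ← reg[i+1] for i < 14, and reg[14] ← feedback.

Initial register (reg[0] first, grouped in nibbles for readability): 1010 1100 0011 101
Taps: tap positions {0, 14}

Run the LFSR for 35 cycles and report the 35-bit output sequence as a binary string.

10101100001110100110111110100111011

tick  register→output (feedback)
  0  101011000011101→1 (0)
  1  010110000111010→0 (0)
  2  101100001110100→1 (1)
  3  011000011101001→0 (1)
  4  110000111010011→1 (0)
  5  100001110100110→1 (1)
  6  000011101001101→0 (1)
  7  000111010011011→0 (1)
  8  001110100110111→0 (1)
  9  011101001101111→0 (1)
 10  111010011011111→1 (0)
 11  110100110111110→1 (1)
 12  101001101111101→1 (0)
 13  010011011111010→0 (0)
 14  100110111110100→1 (1)
 15  001101111101001→0 (1)
 16  011011111010011→0 (1)
 17  110111110100111→1 (0)
 18  101111101001110→1 (1)
 19  011111010011101→0 (1)
 20  111110100111011→1 (0)
 21  111101001110110→1 (1)
 22  111010011101101→1 (0)
 23  110100111011010→1 (1)
 24  101001110110101→1 (0)
 25  010011101101010→0 (0)
 26  100111011010100→1 (1)
 27  001110110101001→0 (1)
 28  011101101010011→0 (1)
 29  111011010100111→1 (0)
 30  110110101001110→1 (1)
 31  101101010011101→1 (0)
 32  011010100111010→0 (0)
 33  110101001110100→1 (1)
 34  101010011101001→1 (0)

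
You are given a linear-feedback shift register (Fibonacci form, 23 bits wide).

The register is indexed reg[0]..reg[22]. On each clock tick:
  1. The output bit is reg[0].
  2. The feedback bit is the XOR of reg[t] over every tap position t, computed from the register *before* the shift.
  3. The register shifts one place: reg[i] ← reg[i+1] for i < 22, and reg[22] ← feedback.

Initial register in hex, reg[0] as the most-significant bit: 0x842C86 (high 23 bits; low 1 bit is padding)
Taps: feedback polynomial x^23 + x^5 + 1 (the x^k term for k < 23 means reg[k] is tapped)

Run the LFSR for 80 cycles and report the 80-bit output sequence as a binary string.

10000100001011001000011000000011011110001000110011011000110100100010111110000101

step | reg (before) | out | fb
   0 | 10000100001011001000011 | 1 | 0
   1 | 00001000010110010000110 | 0 | 0
   2 | 00010000101100100001100 | 0 | 0
   3 | 00100001011001000011000 | 0 | 0
   4 | 01000010110010000110000 | 0 | 0
   5 | 10000101100100001100000 | 1 | 0
   6 | 00001011001000011000000 | 0 | 0
   7 | 00010110010000110000000 | 0 | 1
   8 | 00101100100001100000001 | 0 | 1
   9 | 01011001000011000000011 | 0 | 0
  10 | 10110010000110000000110 | 1 | 1
  11 | 01100100001100000001101 | 0 | 1
  12 | 11001000011000000011011 | 1 | 1
  13 | 10010000110000000110111 | 1 | 1
  14 | 00100001100000001101111 | 0 | 0
  15 | 01000011000000011011110 | 0 | 0
  16 | 10000110000000110111100 | 1 | 0
  17 | 00001100000001101111000 | 0 | 1
  18 | 00011000000011011110001 | 0 | 0
  19 | 00110000000110111100010 | 0 | 0
  20 | 01100000001101111000100 | 0 | 0
  21 | 11000000011011110001000 | 1 | 1
  22 | 10000000110111100010001 | 1 | 1
  23 | 00000001101111000100011 | 0 | 0
  24 | 00000011011110001000110 | 0 | 0
  25 | 00000110111100010001100 | 0 | 1
  26 | 00001101111000100011001 | 0 | 1
  27 | 00011011110001000110011 | 0 | 0
  28 | 00110111100010001100110 | 0 | 1
  29 | 01101111000100011001101 | 0 | 1
  30 | 11011110001000110011011 | 1 | 0
  31 | 10111100010001100110110 | 1 | 0
  32 | 01111000100011001101100 | 0 | 0
  33 | 11110001000110011011000 | 1 | 1
  34 | 11100010001100110110001 | 1 | 1
  35 | 11000100011001101100011 | 1 | 0
  36 | 10001000110011011000110 | 1 | 1
  37 | 00010001100110110001101 | 0 | 0
  38 | 00100011001101100011010 | 0 | 0
  39 | 01000110011011000110100 | 0 | 1
  40 | 10001100110110001101001 | 1 | 0
  41 | 00011001101100011010010 | 0 | 0
  42 | 00110011011000110100100 | 0 | 0
  43 | 01100110110001101001000 | 0 | 1
  44 | 11001101100011010010001 | 1 | 0
  45 | 10011011000110100100010 | 1 | 1
  46 | 00110110001101001000101 | 0 | 1
  47 | 01101100011010010001011 | 0 | 1
  48 | 11011000110100100010111 | 1 | 1
  49 | 10110001101001000101111 | 1 | 1
  50 | 01100011010010001011111 | 0 | 0
  51 | 11000110100100010111110 | 1 | 0
  52 | 10001101001000101111100 | 1 | 0
  53 | 00011010010001011111000 | 0 | 0
  54 | 00110100100010111110000 | 0 | 1
  55 | 01101001000101111100001 | 0 | 0
  56 | 11010010001011111000010 | 1 | 1
  57 | 10100100010111110000101 | 1 | 0
  58 | 01001000101111100001010 | 0 | 0
  59 | 10010001011111000010100 | 1 | 1
  60 | 00100010111110000101001 | 0 | 0
  61 | 01000101111100001010010 | 0 | 1
  62 | 10001011111000010100101 | 1 | 1
  63 | 00010111110000101001011 | 0 | 1
  64 | 00101111100001010010111 | 0 | 1
  65 | 01011111000010100101111 | 0 | 1
  66 | 10111110000101001011111 | 1 | 0
  67 | 01111100001010010111110 | 0 | 1
  68 | 11111000010100101111101 | 1 | 1
  69 | 11110000101001011111011 | 1 | 1
  70 | 11100001010010111110111 | 1 | 1
  71 | 11000010100101111101111 | 1 | 1
  72 | 10000101001011111011111 | 1 | 0
  73 | 00001010010111110111110 | 0 | 0
  74 | 00010100101111101111100 | 0 | 1
  75 | 00101001011111011111001 | 0 | 0
  76 | 01010010111110111110010 | 0 | 0
  77 | 10100101111101111100100 | 1 | 0
  78 | 01001011111011111001000 | 0 | 0
  79 | 10010111110111110010000 | 1 | 0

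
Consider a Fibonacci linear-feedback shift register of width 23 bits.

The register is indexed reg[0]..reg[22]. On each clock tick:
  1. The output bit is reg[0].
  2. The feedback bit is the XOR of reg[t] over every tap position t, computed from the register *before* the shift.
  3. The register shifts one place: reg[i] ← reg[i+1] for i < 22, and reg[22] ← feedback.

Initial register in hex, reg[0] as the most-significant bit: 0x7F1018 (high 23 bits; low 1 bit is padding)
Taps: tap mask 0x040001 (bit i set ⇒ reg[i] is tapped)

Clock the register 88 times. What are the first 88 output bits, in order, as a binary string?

0111111100010000000110000011111111011110110001100100110111010011000101000011101001110101

k : reg_k → out_k, fb_k
0: 01111111000100000001100 → 0, fb=0
1: 11111110001000000011000 → 1, fb=0
2: 11111100010000000110000 → 1, fb=0
3: 11111000100000001100000 → 1, fb=1
4: 11110001000000011000001 → 1, fb=1
5: 11100010000000110000011 → 1, fb=1
6: 11000100000001100000111 → 1, fb=1
7: 10001000000011000001111 → 1, fb=1
8: 00010000000110000011111 → 0, fb=1
9: 00100000001100000111111 → 0, fb=1
10: 01000000011000001111111 → 0, fb=1
11: 10000000110000011111111 → 1, fb=0
12: 00000001100000111111110 → 0, fb=1
13: 00000011000001111111101 → 0, fb=1
14: 00000110000011111111011 → 0, fb=1
15: 00001100000111111110111 → 0, fb=1
16: 00011000001111111101111 → 0, fb=0
17: 00110000011111111011110 → 0, fb=1
18: 01100000111111110111101 → 0, fb=1
19: 11000001111111101111011 → 1, fb=0
20: 10000011111111011110110 → 1, fb=0
21: 00000111111110111101100 → 0, fb=0
22: 00001111111101111011000 → 0, fb=1
23: 00011111111011110110001 → 0, fb=1
24: 00111111110111101100011 → 0, fb=0
25: 01111111101111011000110 → 0, fb=0
26: 11111111011110110001100 → 1, fb=1
27: 11111110111101100011001 → 1, fb=0
28: 11111101111011000110010 → 1, fb=0
29: 11111011110110001100100 → 1, fb=1
30: 11110111101100011001001 → 1, fb=1
31: 11101111011000110010011 → 1, fb=0
32: 11011110110001100100110 → 1, fb=1
33: 10111101100011001001101 → 1, fb=1
34: 01111011000110010011011 → 0, fb=1
35: 11110110001100100110111 → 1, fb=0
36: 11101100011001001101110 → 1, fb=1
37: 11011000110010011011101 → 1, fb=0
38: 10110001100100110111010 → 1, fb=0
39: 01100011001001101110100 → 0, fb=1
40: 11000110010011011101001 → 1, fb=1
41: 10001100100110111010011 → 1, fb=0
42: 00011001001101110100110 → 0, fb=0
43: 00110010011011101001100 → 0, fb=0
44: 01100100110111010011000 → 0, fb=1
45: 11001001101110100110001 → 1, fb=0
46: 10010011011101001100010 → 1, fb=1
47: 00100110111010011000101 → 0, fb=0
48: 01001101110100110001010 → 0, fb=0
49: 10011011101001100010100 → 1, fb=0
50: 00110111010011000101000 → 0, fb=0
51: 01101110100110001010000 → 0, fb=1
52: 11011101001100010100001 → 1, fb=1
53: 10111010011000101000011 → 1, fb=1
54: 01110100110001010000111 → 0, fb=0
55: 11101001100010100001110 → 1, fb=1
56: 11010011000101000011101 → 1, fb=0
57: 10100110001010000111010 → 1, fb=0
58: 01001100010100001110100 → 0, fb=1
59: 10011000101000011101001 → 1, fb=1
60: 00110001010000111010011 → 0, fb=1
61: 01100010100001110100111 → 0, fb=0
62: 11000101000011101001110 → 1, fb=1
63: 10001010000111010011101 → 1, fb=0
64: 00010100001110100111010 → 0, fb=1
65: 00101000011101001110101 → 0, fb=1
66: 01010000111010011101011 → 0, fb=0
67: 10100001110100111010110 → 1, fb=0
68: 01000011101001110101100 → 0, fb=0
69: 10000111010011101011000 → 1, fb=0
70: 00001110100111010110000 → 0, fb=1
71: 00011101001110101100001 → 0, fb=0
72: 00111010011101011000010 → 0, fb=0
73: 01110100111010110000100 → 0, fb=0
74: 11101001110101100001000 → 1, fb=1
75: 11010011101011000010001 → 1, fb=0
76: 10100111010110000100010 → 1, fb=1
77: 01001110101100001000101 → 0, fb=0
78: 10011101011000010001010 → 1, fb=1
79: 00111010110000100010101 → 0, fb=1
80: 01110101100001000101011 → 0, fb=0
81: 11101011000010001010110 → 1, fb=0
82: 11010110000100010101100 → 1, fb=1
83: 10101100001000101011001 → 1, fb=0
84: 01011000010001010110010 → 0, fb=1
85: 10110000100010101100101 → 1, fb=1
86: 01100001000101011001011 → 0, fb=0
87: 11000010001010110010110 → 1, fb=0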